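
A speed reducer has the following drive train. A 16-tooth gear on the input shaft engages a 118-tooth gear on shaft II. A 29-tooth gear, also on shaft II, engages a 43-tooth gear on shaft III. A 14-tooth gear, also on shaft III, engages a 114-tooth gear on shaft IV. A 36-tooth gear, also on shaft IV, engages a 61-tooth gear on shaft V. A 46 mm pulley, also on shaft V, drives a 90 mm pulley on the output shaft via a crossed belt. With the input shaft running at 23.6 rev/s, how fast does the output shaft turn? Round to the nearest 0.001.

the input shaft → shaft II (gear mesh, 118/16): 23.6 ÷ 7.375 = 3.2 rev/s
shaft II → shaft III (gear mesh, 43/29): 3.2 ÷ 1.4828 = 2.1581 rev/s
shaft III → shaft IV (gear mesh, 114/14): 2.1581 ÷ 8.1429 = 0.26503 rev/s
shaft IV → shaft V (gear mesh, 61/36): 0.26503 ÷ 1.6944 = 0.15641 rev/s
shaft V → the output shaft (belt, 90/46): 0.15641 ÷ 1.9565 = 0.079945 rev/s

0.080 rev/s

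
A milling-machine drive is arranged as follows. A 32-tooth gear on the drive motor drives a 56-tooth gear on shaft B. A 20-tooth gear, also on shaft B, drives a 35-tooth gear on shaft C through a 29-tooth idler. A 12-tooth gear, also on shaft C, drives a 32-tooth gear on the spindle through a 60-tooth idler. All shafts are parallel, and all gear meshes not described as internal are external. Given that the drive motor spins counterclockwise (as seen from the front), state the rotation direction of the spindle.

the drive motor → shaft B: external mesh, 1 reversal → CW.
shaft B → shaft C: driver → idler → driven is 2 external meshes, 2 reversals → CW.
shaft C → the spindle: driver → idler → driven is 2 external meshes, 2 reversals → CW.
5 reversals in total — an odd number — so the spindle turns opposite to the drive motor.

clockwise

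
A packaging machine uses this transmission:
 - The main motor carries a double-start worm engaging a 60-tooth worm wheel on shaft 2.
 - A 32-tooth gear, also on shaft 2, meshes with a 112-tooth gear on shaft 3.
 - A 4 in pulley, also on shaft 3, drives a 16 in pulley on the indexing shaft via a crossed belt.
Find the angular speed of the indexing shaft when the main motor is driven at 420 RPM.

1 RPM

the main motor → shaft 2 (worm, 60/2): 420 ÷ 30 = 14 RPM
shaft 2 → shaft 3 (gear mesh, 112/32): 14 ÷ 3.5 = 4 RPM
shaft 3 → the indexing shaft (belt, 16/4): 4 ÷ 4 = 1 RPM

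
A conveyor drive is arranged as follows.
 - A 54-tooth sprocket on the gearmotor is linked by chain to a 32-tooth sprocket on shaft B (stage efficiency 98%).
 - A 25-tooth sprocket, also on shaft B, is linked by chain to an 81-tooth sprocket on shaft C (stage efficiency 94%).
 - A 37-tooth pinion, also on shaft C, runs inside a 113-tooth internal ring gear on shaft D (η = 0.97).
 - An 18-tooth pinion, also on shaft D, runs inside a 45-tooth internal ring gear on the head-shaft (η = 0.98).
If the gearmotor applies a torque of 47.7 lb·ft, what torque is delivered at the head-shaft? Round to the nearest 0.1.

chain 32/54 = 0.59259 → τ = 47.7·0.59259·0.98 = 27.701 lb·ft
chain 81/25 = 3.24 → τ = 27.701·3.24·0.94 = 84.367 lb·ft
internal gear 113/37 = 3.0541 → τ = 84.367·3.0541·0.97 = 249.93 lb·ft
internal gear 45/18 = 2.5 → τ = 249.93·2.5·0.98 = 612.33 lb·ft

612.3 lb·ft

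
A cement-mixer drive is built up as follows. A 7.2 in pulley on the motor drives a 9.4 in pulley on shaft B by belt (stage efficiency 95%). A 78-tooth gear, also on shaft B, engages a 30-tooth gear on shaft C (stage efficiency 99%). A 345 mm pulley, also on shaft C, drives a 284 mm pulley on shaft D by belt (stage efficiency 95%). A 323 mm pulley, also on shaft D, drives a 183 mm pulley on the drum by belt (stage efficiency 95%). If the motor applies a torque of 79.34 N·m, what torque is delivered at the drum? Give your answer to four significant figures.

15.77 N·m

Belt: ratio = 9.4/7.2 = 1.3056; torque at shaft B = 79.34 × 1.3056 × 0.95 = 98.404 N·m.
Gear mesh: ratio = 30/78 = 0.38462; torque at shaft C = 98.404 × 0.38462 × 0.99 = 37.469 N·m.
Belt: ratio = 284/345 = 0.82319; torque at shaft D = 37.469 × 0.82319 × 0.95 = 29.302 N·m.
Belt: ratio = 183/323 = 0.56656; torque at the drum = 29.302 × 0.56656 × 0.95 = 15.771 N·m.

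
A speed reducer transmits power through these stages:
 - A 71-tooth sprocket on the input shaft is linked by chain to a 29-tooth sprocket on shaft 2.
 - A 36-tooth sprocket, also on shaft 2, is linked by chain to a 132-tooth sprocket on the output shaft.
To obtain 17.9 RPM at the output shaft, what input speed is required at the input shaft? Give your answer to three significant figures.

26.8 RPM

Overall ratio R = 0.40845 × 3.6667 = 1.4977.
Required input speed = output speed × R = 17.9 × 1.4977 = 26.808 RPM.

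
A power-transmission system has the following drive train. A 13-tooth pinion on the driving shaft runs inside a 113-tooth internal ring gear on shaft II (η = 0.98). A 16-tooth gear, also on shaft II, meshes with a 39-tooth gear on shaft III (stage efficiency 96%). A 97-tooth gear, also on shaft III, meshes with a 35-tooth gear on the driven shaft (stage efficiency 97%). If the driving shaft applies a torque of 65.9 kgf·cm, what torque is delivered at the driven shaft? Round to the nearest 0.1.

After the internal gear (113/13): 65.9 × 8.6923 × 0.98 = 561.37 kgf·cm
After the gear mesh (39/16): 561.37 × 2.4375 × 0.96 = 1313.6 kgf·cm
After the gear mesh (35/97): 1313.6 × 0.36082 × 0.97 = 459.76 kgf·cm

459.8 kgf·cm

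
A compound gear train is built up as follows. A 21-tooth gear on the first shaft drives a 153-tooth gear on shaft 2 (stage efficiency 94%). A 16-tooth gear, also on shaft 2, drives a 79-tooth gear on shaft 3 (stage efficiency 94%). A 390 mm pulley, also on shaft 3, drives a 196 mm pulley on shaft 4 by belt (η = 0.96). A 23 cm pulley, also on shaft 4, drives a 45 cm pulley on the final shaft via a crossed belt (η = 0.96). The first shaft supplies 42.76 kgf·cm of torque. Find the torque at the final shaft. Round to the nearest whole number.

After the gear mesh (153/21): 42.76 × 7.2857 × 0.94 = 292.84 kgf·cm
After the gear mesh (79/16): 292.84 × 4.9375 × 0.94 = 1359.2 kgf·cm
After the belt (196/390): 1359.2 × 0.50256 × 0.96 = 655.75 kgf·cm
After the belt (45/23): 655.75 × 1.9565 × 0.96 = 1231.7 kgf·cm

1232 kgf·cm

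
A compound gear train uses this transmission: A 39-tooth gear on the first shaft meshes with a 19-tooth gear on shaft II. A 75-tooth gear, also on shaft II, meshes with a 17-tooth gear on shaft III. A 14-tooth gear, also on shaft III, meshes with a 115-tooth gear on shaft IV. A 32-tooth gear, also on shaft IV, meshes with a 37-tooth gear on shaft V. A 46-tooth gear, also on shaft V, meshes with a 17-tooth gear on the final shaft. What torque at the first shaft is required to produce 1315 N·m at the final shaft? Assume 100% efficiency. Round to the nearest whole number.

3393 N·m

Overall ratio R = 0.48718 × 0.22667 × 8.2143 × 1.1562 × 0.36957 = 0.3876.
Input torque = output torque / R = 1315 / 0.3876 = 3392.6 N·m.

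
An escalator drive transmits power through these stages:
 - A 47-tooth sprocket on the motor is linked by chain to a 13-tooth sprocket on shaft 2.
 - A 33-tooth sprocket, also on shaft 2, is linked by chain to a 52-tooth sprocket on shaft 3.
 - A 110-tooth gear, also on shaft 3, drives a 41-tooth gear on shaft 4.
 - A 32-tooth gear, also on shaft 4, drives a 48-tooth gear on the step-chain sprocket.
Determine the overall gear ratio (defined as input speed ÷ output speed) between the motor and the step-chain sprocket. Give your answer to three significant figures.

0.244

Each stage contributes driven/driver: chain 13/47 = 0.2766, chain 52/33 = 1.5758, gear mesh 41/110 = 0.37273, gear mesh 48/32 = 1.5.
Overall: 0.2766 × 1.5758 × 0.37273 × 1.5 = 0.24368.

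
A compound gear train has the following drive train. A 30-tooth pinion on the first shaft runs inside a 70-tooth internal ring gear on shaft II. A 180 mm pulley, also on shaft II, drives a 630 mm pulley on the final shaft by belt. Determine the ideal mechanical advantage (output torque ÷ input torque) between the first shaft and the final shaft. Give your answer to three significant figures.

8.17

Each stage contributes driven/driver: internal gear 70/30 = 2.3333, belt 630/180 = 3.5.
Overall: 2.3333 × 3.5 = 8.1667.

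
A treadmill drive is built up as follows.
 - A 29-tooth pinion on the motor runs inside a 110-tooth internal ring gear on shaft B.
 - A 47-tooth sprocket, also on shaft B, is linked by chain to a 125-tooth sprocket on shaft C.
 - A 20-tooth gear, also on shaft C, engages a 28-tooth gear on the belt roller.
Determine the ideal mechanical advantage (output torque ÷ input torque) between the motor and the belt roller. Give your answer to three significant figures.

14.1

Each stage contributes driven/driver: internal gear 110/29 = 3.7931, chain 125/47 = 2.6596, gear mesh 28/20 = 1.4.
Overall: 3.7931 × 2.6596 × 1.4 = 14.123.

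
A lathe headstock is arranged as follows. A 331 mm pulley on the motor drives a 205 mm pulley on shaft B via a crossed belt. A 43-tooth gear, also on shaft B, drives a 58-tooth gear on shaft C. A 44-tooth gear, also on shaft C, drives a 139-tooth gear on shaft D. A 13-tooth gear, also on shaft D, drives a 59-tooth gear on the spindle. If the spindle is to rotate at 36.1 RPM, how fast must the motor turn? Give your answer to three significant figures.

Overall ratio R = 0.61934 × 1.3488 × 3.1591 × 4.5385 = 11.977.
Required input speed = output speed × R = 36.1 × 11.977 = 432.38 RPM.

432 RPM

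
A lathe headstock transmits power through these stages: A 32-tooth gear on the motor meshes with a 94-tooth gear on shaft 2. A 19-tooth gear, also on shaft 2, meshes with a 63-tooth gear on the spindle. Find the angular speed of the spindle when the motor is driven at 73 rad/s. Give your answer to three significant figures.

7.49 rad/s

gear mesh 94/32 = 2.9375 → 73/2.9375 = 24.851 rad/s
gear mesh 63/19 = 3.3158 → 24.851/3.3158 = 7.4948 rad/s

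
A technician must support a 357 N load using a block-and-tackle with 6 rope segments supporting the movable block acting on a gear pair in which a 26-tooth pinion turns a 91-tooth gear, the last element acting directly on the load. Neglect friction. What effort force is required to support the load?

17 N

Block-and-tackle MA = number of supporting rope parts = 6.
Gear pair MA = 91/26 = 3.5.
Combined ideal MA = 6 × 3.5 = 21.
Effort = load / MA = 357 / 21 = 17 N.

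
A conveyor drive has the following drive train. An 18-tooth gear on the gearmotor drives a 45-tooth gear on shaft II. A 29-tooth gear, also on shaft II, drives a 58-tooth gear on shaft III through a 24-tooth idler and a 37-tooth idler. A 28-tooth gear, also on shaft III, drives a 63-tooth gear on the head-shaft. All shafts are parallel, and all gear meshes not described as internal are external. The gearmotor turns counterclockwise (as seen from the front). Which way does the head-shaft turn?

the gearmotor → shaft II: external mesh, 1 reversal → CW.
shaft II → shaft III: driver → idler → idler → driven is 3 external meshes, 3 reversals → CCW.
shaft III → the head-shaft: external mesh, 1 reversal → CW.
5 reversals in total — an odd number — so the head-shaft turns opposite to the gearmotor.

clockwise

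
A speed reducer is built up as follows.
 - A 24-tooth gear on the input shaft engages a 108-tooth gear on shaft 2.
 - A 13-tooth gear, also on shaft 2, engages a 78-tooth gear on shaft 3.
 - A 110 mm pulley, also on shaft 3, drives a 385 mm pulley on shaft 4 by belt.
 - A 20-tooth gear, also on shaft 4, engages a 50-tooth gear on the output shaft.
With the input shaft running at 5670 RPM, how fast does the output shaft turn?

24 RPM

Gear mesh: ratio = 108/24 = 4.5, so shaft 2 turns at 5670 / 4.5 = 1260 RPM.
Gear mesh: ratio = 78/13 = 6, so shaft 3 turns at 1260 / 6 = 210 RPM.
Belt: ratio = 385/110 = 3.5, so shaft 4 turns at 210 / 3.5 = 60 RPM.
Gear mesh: ratio = 50/20 = 2.5, so the output shaft turns at 60 / 2.5 = 24 RPM.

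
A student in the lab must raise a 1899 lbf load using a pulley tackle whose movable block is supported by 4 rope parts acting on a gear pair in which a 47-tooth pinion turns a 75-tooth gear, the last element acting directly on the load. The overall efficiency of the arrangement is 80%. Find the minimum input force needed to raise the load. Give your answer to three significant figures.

372 lbf

Block-and-tackle MA = number of supporting rope parts = 4.
Gear pair MA = 75/47 = 1.5957.
Combined ideal MA = 4 × 1.5957 = 6.383.
Actual MA = 6.383 × 0.80 = 5.1064.
Effort = load / actual MA = 1899 / 5.1064 = 371.89 lbf.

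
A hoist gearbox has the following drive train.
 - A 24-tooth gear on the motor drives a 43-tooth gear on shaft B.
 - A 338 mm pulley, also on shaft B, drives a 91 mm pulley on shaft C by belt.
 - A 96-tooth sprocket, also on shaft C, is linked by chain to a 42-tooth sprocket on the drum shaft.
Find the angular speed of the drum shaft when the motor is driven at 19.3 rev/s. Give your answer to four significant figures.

Gear mesh: ratio = 43/24 = 1.7917, so shaft B turns at 19.3 / 1.7917 = 10.772 rev/s.
Belt: ratio = 91/338 = 0.26923, so shaft C turns at 10.772 / 0.26923 = 40.011 rev/s.
Chain: ratio = 42/96 = 0.4375, so the drum shaft turns at 40.011 / 0.4375 = 91.453 rev/s.

91.45 rev/s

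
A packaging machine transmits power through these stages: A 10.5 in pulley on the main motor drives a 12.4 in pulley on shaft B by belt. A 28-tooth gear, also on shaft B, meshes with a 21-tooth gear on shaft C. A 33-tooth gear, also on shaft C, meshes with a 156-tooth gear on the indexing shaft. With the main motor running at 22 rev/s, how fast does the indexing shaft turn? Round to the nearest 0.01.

the main motor → shaft B (belt, 12.4/10.5): 22 ÷ 1.181 = 18.629 rev/s
shaft B → shaft C (gear mesh, 21/28): 18.629 ÷ 0.75 = 24.839 rev/s
shaft C → the indexing shaft (gear mesh, 156/33): 24.839 ÷ 4.7273 = 5.2543 rev/s

5.25 rev/s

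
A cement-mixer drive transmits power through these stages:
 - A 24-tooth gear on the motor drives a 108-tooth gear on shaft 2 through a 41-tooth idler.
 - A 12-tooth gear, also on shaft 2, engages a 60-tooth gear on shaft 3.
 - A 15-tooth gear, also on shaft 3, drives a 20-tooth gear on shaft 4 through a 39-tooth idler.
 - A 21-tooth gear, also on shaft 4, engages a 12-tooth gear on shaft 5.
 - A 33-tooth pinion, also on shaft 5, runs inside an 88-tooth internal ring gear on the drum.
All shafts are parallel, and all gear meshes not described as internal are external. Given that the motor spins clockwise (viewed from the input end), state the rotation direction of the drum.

clockwise

the motor → shaft 2: driver → idler → driven is 2 external meshes, 2 reversals → CW.
shaft 2 → shaft 3: external mesh, 1 reversal → CCW.
shaft 3 → shaft 4: driver → idler → driven is 2 external meshes, 2 reversals → CCW.
shaft 4 → shaft 5: external mesh, 1 reversal → CW.
shaft 5 → the drum: internal mesh, same direction → CW.
6 reversals in total — an even number — so the drum turns the same way as the motor.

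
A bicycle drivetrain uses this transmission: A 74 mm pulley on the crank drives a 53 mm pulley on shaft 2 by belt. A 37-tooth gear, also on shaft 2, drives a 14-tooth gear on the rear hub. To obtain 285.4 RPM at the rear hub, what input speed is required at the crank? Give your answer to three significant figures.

77.3 RPM

Overall ratio R = 0.71622 × 0.37838 = 0.271.
Required input speed = output speed × R = 285.4 × 0.271 = 77.344 RPM.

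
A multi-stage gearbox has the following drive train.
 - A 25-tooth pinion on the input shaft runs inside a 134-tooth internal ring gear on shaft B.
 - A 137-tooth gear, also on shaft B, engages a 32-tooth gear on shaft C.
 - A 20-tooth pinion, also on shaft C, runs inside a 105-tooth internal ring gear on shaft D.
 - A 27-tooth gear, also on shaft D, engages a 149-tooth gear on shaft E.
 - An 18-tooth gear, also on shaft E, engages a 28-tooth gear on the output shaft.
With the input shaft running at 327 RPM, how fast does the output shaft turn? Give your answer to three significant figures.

internal gear 134/25 = 5.36 → 327/5.36 = 61.007 RPM
gear mesh 32/137 = 0.23358 → 61.007/0.23358 = 261.19 RPM
internal gear 105/20 = 5.25 → 261.19/5.25 = 49.75 RPM
gear mesh 149/27 = 5.5185 → 49.75/5.5185 = 9.0151 RPM
gear mesh 28/18 = 1.5556 → 9.0151/1.5556 = 5.7954 RPM

5.80 RPM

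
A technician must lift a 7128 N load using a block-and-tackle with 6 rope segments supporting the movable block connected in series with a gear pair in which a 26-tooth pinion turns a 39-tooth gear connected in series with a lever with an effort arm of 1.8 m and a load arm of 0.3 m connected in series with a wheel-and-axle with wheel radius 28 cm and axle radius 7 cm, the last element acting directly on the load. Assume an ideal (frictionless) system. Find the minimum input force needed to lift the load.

33 N

Block-and-tackle MA = number of supporting rope parts = 6.
Gear pair MA = 39/26 = 1.5.
Lever MA = effort arm / load arm = 1.8/0.3 = 6.
Wheel-and-axle MA = R/r = 28/7 = 4.
Combined ideal MA = 6 × 1.5 × 6 × 4 = 216.
Effort = load / MA = 7128 / 216 = 33 N.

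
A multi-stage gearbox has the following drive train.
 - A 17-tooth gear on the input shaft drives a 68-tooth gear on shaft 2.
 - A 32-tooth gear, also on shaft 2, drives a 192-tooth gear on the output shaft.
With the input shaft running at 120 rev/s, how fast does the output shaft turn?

5 rev/s

the input shaft → shaft 2 (gear mesh, 68/17): 120 ÷ 4 = 30 rev/s
shaft 2 → the output shaft (gear mesh, 192/32): 30 ÷ 6 = 5 rev/s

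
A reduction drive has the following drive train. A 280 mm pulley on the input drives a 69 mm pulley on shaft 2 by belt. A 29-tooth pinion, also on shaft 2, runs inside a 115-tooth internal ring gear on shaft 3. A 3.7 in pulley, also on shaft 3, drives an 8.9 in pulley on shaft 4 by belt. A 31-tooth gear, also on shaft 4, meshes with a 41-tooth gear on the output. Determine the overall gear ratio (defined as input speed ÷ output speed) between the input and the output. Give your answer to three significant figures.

Each stage contributes driven/driver: belt 69/280 = 0.24643, internal gear 115/29 = 3.9655, belt 8.9/3.7 = 2.4054, gear mesh 41/31 = 1.3226.
Overall: 0.24643 × 3.9655 × 2.4054 × 1.3226 = 3.1089.

3.11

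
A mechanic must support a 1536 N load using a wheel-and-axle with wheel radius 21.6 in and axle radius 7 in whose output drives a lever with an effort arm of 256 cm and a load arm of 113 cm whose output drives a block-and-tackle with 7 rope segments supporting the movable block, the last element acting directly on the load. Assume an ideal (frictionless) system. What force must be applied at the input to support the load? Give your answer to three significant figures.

Wheel-and-axle MA = R/r = 21.6/7 = 3.0857.
Lever MA = effort arm / load arm = 256/113 = 2.2655.
Block-and-tackle MA = number of supporting rope parts = 7.
Combined ideal MA = 3.0857 × 2.2655 × 7 = 48.935.
Effort = load / MA = 1536 / 48.935 = 31.389 N.

31.4 N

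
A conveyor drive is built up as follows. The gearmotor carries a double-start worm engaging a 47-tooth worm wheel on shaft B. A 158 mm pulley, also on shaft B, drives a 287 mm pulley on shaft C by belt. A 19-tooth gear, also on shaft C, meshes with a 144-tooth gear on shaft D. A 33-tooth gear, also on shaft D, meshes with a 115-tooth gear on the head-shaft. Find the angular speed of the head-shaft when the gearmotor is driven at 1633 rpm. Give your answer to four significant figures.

1.448 rpm

the gearmotor → shaft B (worm, 47/2): 1633 ÷ 23.5 = 69.489 rpm
shaft B → shaft C (belt, 287/158): 69.489 ÷ 1.8165 = 38.255 rpm
shaft C → shaft D (gear mesh, 144/19): 38.255 ÷ 7.5789 = 5.0476 rpm
shaft D → the head-shaft (gear mesh, 115/33): 5.0476 ÷ 3.4848 = 1.4484 rpm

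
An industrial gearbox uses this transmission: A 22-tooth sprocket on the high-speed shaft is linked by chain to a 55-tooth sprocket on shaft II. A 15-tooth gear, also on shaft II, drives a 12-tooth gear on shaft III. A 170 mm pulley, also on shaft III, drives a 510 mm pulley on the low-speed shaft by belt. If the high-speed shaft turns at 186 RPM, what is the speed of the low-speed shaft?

Chain: ratio = 55/22 = 2.5, so shaft II turns at 186 / 2.5 = 74.4 RPM.
Gear mesh: ratio = 12/15 = 0.8, so shaft III turns at 74.4 / 0.8 = 93 RPM.
Belt: ratio = 510/170 = 3, so the low-speed shaft turns at 93 / 3 = 31 RPM.

31 RPM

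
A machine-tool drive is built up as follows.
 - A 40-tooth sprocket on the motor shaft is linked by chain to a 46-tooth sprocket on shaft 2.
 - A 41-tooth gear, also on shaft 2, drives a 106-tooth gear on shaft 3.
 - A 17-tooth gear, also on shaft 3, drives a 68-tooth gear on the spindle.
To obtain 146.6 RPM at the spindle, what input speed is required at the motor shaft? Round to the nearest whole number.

Overall ratio R = 1.15 × 2.5854 × 4 = 11.893.
Required input speed = output speed × R = 146.6 × 11.893 = 1743.5 RPM.

1743 RPM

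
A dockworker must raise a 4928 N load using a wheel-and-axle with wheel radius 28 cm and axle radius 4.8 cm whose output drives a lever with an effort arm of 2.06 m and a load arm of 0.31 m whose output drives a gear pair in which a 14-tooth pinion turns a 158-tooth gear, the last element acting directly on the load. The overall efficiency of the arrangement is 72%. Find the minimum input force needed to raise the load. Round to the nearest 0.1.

Wheel-and-axle MA = R/r = 28/4.8 = 5.8333.
Lever MA = effort arm / load arm = 2.06/0.31 = 6.6452.
Gear pair MA = 158/14 = 11.286.
Combined ideal MA = 5.8333 × 6.6452 × 11.286 = 437.47.
Actual MA = 437.47 × 0.72 = 314.98.
Effort = load / actual MA = 4928 / 314.98 = 15.645 N.

15.6 N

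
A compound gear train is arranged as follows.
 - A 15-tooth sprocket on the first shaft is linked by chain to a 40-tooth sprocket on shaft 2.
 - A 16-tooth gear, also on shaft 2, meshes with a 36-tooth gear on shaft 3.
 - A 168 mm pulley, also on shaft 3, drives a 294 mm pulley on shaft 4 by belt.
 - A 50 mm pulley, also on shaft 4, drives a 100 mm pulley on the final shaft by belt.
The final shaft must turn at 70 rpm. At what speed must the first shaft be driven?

Overall ratio R = 2.6667 × 2.25 × 1.75 × 2 = 21.
Required input speed = output speed × R = 70 × 21 = 1470 rpm.

1470 rpm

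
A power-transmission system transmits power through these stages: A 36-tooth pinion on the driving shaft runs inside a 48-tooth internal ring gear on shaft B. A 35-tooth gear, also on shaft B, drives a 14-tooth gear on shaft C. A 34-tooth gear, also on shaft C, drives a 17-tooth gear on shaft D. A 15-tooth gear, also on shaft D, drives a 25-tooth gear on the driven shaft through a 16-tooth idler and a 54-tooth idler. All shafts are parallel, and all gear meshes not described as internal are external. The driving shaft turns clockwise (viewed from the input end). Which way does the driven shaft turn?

anticlockwise

the driving shaft → shaft B: internal mesh, same direction → CW.
shaft B → shaft C: external mesh, 1 reversal → CCW.
shaft C → shaft D: external mesh, 1 reversal → CW.
shaft D → the driven shaft: driver → idler → idler → driven is 3 external meshes, 3 reversals → CCW.
5 reversals in total — an odd number — so the driven shaft turns opposite to the driving shaft.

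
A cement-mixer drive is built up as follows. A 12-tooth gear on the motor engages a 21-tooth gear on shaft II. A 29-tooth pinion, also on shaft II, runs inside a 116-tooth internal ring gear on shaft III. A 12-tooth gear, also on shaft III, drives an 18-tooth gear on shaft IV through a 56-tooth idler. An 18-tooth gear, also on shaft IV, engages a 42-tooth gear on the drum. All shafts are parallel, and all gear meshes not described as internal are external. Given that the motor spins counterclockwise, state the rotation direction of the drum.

the motor → shaft II: external mesh, 1 reversal → CW.
shaft II → shaft III: internal mesh, same direction → CW.
shaft III → shaft IV: driver → idler → driven is 2 external meshes, 2 reversals → CW.
shaft IV → the drum: external mesh, 1 reversal → CCW.
4 reversals in total — an even number — so the drum turns the same way as the motor.

counterclockwise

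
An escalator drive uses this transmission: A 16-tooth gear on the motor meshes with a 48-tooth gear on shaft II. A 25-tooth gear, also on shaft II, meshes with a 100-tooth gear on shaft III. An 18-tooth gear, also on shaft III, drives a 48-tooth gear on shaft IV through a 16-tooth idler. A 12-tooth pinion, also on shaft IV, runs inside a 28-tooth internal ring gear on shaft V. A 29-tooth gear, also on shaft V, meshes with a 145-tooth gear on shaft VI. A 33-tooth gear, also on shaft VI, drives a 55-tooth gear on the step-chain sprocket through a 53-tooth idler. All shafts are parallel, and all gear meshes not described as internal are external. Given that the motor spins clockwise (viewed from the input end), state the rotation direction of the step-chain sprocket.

the motor → shaft II: external mesh, 1 reversal → CCW.
shaft II → shaft III: external mesh, 1 reversal → CW.
shaft III → shaft IV: driver → idler → driven is 2 external meshes, 2 reversals → CW.
shaft IV → shaft V: internal mesh, same direction → CW.
shaft V → shaft VI: external mesh, 1 reversal → CCW.
shaft VI → the step-chain sprocket: driver → idler → driven is 2 external meshes, 2 reversals → CCW.
7 reversals in total — an odd number — so the step-chain sprocket turns opposite to the motor.

anticlockwise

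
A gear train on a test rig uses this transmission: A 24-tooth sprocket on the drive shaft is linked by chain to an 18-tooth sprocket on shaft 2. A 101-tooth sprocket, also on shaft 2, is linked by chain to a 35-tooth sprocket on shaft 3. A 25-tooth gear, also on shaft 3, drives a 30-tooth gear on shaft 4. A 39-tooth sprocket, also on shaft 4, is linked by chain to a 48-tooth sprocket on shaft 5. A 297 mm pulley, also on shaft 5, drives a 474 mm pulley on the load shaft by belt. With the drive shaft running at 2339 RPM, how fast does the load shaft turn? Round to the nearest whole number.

3818 RPM

the drive shaft → shaft 2 (chain, 18/24): 2339 ÷ 0.75 = 3118.7 RPM
shaft 2 → shaft 3 (chain, 35/101): 3118.7 ÷ 0.34653 = 8999.6 RPM
shaft 3 → shaft 4 (gear mesh, 30/25): 8999.6 ÷ 1.2 = 7499.7 RPM
shaft 4 → shaft 5 (chain, 48/39): 7499.7 ÷ 1.2308 = 6093.5 RPM
shaft 5 → the load shaft (belt, 474/297): 6093.5 ÷ 1.596 = 3818.1 RPM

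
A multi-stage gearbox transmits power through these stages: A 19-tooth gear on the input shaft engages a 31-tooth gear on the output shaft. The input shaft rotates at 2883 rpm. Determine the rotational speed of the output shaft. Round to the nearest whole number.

Gear mesh: ratio = 31/19 = 1.6316, so the output shaft turns at 2883 / 1.6316 = 1767 rpm.

1767 rpm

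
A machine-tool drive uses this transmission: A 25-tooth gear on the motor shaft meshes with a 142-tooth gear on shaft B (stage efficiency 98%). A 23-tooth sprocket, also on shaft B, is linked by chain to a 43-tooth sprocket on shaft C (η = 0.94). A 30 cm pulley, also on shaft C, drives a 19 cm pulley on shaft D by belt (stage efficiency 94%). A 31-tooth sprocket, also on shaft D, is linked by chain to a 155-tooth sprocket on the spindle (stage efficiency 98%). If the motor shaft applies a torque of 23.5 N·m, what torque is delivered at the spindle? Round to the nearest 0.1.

670.6 N·m

gear mesh 142/25 = 5.68 → τ = 23.5·5.68·0.98 = 130.81 N·m
chain 43/23 = 1.8696 → τ = 130.81·1.8696·0.94 = 229.89 N·m
belt 19/30 = 0.63333 → τ = 229.89·0.63333·0.94 = 136.86 N·m
chain 155/31 = 5 → τ = 136.86·5·0.98 = 670.61 N·m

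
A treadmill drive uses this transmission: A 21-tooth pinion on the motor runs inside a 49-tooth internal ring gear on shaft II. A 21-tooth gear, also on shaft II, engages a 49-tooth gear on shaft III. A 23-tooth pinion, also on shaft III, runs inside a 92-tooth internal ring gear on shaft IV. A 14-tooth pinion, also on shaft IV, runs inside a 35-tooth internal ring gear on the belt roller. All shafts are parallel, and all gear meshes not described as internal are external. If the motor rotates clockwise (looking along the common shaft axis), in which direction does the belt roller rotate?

counterclockwise

the motor → shaft II: internal mesh, same direction → CW.
shaft II → shaft III: external mesh, 1 reversal → CCW.
shaft III → shaft IV: internal mesh, same direction → CCW.
shaft IV → the belt roller: internal mesh, same direction → CCW.
1 reversal in total — an odd number — so the belt roller turns opposite to the motor.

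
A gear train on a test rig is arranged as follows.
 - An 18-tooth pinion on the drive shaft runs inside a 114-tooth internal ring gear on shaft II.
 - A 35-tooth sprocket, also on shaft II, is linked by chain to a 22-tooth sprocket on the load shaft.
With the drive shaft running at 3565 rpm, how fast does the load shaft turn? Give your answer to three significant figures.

the drive shaft → shaft II (internal gear, 114/18): 3565 ÷ 6.3333 = 562.89 rpm
shaft II → the load shaft (chain, 22/35): 562.89 ÷ 0.62857 = 895.51 rpm

896 rpm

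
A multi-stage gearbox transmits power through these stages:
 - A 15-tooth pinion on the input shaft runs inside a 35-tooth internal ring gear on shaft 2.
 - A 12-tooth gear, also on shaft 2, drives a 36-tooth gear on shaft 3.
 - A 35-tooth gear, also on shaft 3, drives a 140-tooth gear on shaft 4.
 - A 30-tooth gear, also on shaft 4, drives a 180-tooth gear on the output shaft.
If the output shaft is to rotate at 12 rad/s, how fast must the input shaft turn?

2016 rad/s

Overall ratio R = 2.3333 × 3 × 4 × 6 = 168.
Required input speed = output speed × R = 12 × 168 = 2016 rad/s.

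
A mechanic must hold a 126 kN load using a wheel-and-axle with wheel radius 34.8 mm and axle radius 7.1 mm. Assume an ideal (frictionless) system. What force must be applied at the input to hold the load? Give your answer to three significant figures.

25.7 kN

Wheel-and-axle MA = R/r = 34.8/7.1 = 4.9014.
Effort = load / MA = 126 / 4.9014 = 25.707 kN.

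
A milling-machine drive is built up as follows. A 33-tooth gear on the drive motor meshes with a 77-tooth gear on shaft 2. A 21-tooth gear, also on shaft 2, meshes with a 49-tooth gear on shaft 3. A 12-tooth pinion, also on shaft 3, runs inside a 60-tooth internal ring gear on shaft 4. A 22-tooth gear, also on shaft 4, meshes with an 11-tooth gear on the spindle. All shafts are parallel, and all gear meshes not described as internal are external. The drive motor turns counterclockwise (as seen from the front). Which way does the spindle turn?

clockwise

the drive motor → shaft 2: external mesh, 1 reversal → CW.
shaft 2 → shaft 3: external mesh, 1 reversal → CCW.
shaft 3 → shaft 4: internal mesh, same direction → CCW.
shaft 4 → the spindle: external mesh, 1 reversal → CW.
3 reversals in total — an odd number — so the spindle turns opposite to the drive motor.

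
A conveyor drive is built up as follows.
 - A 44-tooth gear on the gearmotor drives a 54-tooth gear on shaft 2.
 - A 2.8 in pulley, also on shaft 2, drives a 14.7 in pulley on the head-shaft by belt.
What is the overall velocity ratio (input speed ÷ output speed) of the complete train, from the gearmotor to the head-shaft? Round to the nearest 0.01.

Each stage contributes driven/driver: gear mesh 54/44 = 1.2273, belt 14.7/2.8 = 5.25.
Overall: 1.2273 × 5.25 = 6.4432.

6.44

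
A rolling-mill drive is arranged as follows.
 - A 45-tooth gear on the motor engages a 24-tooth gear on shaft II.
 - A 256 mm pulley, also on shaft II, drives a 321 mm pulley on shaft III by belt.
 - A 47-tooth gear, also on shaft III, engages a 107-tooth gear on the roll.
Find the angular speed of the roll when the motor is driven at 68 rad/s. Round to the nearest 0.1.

44.7 rad/s

gear mesh 24/45 = 0.53333 → 68/0.53333 = 127.5 rad/s
belt 321/256 = 1.2539 → 127.5/1.2539 = 101.68 rad/s
gear mesh 107/47 = 2.2766 → 101.68/2.2766 = 44.664 rad/s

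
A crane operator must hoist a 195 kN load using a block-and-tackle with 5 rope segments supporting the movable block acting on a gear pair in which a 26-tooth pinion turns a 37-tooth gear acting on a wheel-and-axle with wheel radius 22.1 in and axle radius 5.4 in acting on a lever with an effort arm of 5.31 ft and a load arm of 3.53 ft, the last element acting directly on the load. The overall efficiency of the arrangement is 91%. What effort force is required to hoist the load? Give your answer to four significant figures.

Block-and-tackle MA = number of supporting rope parts = 5.
Gear pair MA = 37/26 = 1.4231.
Wheel-and-axle MA = R/r = 22.1/5.4 = 4.0926.
Lever MA = effort arm / load arm = 5.31/3.53 = 1.5042.
Combined ideal MA = 5 × 1.4231 × 4.0926 × 1.5042 = 43.804.
Actual MA = 43.804 × 0.91 = 39.862.
Effort = load / actual MA = 195 / 39.862 = 4.8919 kN.

4.892 kN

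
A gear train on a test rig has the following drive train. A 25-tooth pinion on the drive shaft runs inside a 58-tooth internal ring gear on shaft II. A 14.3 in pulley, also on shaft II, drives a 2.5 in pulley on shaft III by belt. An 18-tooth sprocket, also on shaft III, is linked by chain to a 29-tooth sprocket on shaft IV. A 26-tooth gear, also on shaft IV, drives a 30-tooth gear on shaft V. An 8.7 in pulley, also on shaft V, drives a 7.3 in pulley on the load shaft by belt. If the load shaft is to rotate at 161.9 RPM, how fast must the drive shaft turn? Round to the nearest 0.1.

102.4 RPM

Overall ratio R = 2.32 × 0.17483 × 1.6111 × 1.1538 × 0.83908 = 0.63266.
Required input speed = output speed × R = 161.9 × 0.63266 = 102.43 RPM.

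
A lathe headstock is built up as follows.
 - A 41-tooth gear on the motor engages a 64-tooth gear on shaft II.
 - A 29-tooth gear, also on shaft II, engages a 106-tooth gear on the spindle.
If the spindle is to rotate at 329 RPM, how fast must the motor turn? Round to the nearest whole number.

Overall ratio R = 1.561 × 3.6552 = 5.7056.
Required input speed = output speed × R = 329 × 5.7056 = 1877.2 RPM.

1877 RPM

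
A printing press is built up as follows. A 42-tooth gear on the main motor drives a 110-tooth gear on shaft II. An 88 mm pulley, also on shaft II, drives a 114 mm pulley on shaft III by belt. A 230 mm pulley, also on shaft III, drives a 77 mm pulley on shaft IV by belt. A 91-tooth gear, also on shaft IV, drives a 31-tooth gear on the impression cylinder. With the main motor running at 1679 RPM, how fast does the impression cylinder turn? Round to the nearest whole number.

4339 RPM

gear mesh 110/42 = 2.619 → 1679/2.619 = 641.07 RPM
belt 114/88 = 1.2955 → 641.07/1.2955 = 494.86 RPM
belt 77/230 = 0.33478 → 494.86/0.33478 = 1478.2 RPM
gear mesh 31/91 = 0.34066 → 1478.2/0.34066 = 4339.1 RPM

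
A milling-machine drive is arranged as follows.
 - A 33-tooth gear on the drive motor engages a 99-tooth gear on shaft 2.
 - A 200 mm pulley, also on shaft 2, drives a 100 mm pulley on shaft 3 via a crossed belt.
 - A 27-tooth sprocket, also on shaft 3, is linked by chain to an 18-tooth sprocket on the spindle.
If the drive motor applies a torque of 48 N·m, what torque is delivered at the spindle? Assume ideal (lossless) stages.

Gear mesh: ratio = 99/33 = 3; torque at shaft 2 = 48 × 3 = 144 N·m.
Belt: ratio = 100/200 = 0.5; torque at shaft 3 = 144 × 0.5 = 72 N·m.
Chain: ratio = 18/27 = 0.66667; torque at the spindle = 72 × 0.66667 = 48 N·m.

48 N·m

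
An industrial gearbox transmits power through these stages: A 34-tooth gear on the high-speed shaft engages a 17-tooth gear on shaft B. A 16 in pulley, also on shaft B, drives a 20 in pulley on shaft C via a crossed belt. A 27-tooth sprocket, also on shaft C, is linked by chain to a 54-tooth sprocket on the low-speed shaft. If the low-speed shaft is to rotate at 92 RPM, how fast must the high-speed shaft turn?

115 RPM

Overall ratio R = 0.5 × 1.25 × 2 = 1.25.
Required input speed = output speed × R = 92 × 1.25 = 115 RPM.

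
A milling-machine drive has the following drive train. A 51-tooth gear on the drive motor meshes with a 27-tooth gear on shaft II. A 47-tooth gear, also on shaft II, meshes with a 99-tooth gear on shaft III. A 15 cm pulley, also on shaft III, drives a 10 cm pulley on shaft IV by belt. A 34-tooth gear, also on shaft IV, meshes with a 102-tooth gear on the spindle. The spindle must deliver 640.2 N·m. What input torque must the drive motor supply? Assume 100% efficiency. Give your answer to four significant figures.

287.0 N·m

Overall ratio R = 0.52941 × 2.1064 × 0.66667 × 3 = 2.2303.
Input torque = output torque / R = 640.2 / 2.2303 = 287.05 N·m.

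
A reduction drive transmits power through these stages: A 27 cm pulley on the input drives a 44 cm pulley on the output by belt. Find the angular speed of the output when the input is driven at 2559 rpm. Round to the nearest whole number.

Belt: ratio = 44/27 = 1.6296, so the output turns at 2559 / 1.6296 = 1570.3 rpm.

1570 rpm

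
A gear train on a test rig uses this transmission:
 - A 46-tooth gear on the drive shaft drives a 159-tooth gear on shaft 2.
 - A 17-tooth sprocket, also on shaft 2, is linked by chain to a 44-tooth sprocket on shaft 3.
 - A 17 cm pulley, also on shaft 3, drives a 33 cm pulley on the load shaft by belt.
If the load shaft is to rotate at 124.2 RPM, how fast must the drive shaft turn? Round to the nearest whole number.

Overall ratio R = 3.4565 × 2.5882 × 1.9412 = 17.366.
Required input speed = output speed × R = 124.2 × 17.366 = 2156.9 RPM.

2157 RPM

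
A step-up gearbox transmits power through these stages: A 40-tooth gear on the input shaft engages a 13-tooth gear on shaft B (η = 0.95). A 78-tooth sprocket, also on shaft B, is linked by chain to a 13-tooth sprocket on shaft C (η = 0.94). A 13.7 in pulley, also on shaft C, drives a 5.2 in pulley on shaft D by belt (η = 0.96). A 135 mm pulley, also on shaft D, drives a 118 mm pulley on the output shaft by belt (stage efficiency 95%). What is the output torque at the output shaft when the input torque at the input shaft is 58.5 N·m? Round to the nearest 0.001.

0.856 N·m

Gear mesh: ratio = 13/40 = 0.325; torque at shaft B = 58.5 × 0.325 × 0.95 = 18.062 N·m.
Chain: ratio = 13/78 = 0.16667; torque at shaft C = 18.062 × 0.16667 × 0.94 = 2.8297 N·m.
Belt: ratio = 5.2/13.7 = 0.37956; torque at shaft D = 2.8297 × 0.37956 × 0.96 = 1.0311 N·m.
Belt: ratio = 118/135 = 0.87407; torque at the output shaft = 1.0311 × 0.87407 × 0.95 = 0.85618 N·m.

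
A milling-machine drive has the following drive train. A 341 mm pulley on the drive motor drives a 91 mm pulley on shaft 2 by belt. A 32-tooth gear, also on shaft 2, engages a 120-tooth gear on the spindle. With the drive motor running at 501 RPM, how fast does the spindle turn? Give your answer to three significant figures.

the drive motor → shaft 2 (belt, 91/341): 501 ÷ 0.26686 = 1877.4 RPM
shaft 2 → the spindle (gear mesh, 120/32): 1877.4 ÷ 3.75 = 500.63 RPM

501 RPM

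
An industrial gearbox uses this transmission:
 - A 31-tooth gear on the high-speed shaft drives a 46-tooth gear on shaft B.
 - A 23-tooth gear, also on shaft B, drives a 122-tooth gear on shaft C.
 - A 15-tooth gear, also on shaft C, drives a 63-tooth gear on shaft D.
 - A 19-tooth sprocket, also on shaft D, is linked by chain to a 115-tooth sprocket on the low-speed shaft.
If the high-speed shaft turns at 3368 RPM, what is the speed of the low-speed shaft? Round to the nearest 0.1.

16.8 RPM

Gear mesh: ratio = 46/31 = 1.4839, so shaft B turns at 3368 / 1.4839 = 2269.7 RPM.
Gear mesh: ratio = 122/23 = 5.3043, so shaft C turns at 2269.7 / 5.3043 = 427.9 RPM.
Gear mesh: ratio = 63/15 = 4.2, so shaft D turns at 427.9 / 4.2 = 101.88 RPM.
Chain: ratio = 115/19 = 6.0526, so the low-speed shaft turns at 101.88 / 6.0526 = 16.833 RPM.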